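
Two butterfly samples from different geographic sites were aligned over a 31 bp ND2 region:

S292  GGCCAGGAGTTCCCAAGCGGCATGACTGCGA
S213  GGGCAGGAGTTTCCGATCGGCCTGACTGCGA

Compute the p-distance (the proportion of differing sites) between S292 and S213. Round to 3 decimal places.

The sequences differ at positions 3 (C/G), 12 (C/T), 15 (A/G), 17 (G/T), 22 (A/C).
There are 5 differences over 31 sites, so p = 5/31 = 0.161.

0.161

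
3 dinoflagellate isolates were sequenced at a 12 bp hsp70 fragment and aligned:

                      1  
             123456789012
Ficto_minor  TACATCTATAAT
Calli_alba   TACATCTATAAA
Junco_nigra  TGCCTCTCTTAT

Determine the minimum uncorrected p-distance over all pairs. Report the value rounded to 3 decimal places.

0.083

Pairwise Hamming distances:
  Ficto_minor vs Calli_alba: 1
  Ficto_minor vs Junco_nigra: 4
  Calli_alba vs Junco_nigra: 5
The smallest is 1 mismatch, between Ficto_minor and Calli_alba; p = 1/12 = 0.083.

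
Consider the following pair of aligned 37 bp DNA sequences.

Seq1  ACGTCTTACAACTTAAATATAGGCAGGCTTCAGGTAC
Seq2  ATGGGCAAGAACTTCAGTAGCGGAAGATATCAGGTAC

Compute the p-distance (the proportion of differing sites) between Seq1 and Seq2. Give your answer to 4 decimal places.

The sequences differ at positions 2 (C/T), 4 (T/G), 5 (C/G), 6 (T/C), 7 (T/A), 9 (C/G), 15 (A/C), 17 (A/G), 20 (T/G), 21 (A/C), 24 (C/A), 27 (G/A), 28 (C/T), 29 (T/A).
There are 14 differences over 37 sites, so p = 14/37 = 0.3784.

0.3784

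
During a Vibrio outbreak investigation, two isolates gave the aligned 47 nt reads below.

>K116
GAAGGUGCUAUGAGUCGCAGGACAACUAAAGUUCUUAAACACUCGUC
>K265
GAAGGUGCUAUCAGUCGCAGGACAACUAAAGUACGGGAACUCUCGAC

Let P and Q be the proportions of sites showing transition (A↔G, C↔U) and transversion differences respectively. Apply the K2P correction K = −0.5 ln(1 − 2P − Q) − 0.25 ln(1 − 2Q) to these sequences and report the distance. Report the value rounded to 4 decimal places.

Mismatches occur at site 12 (G→C, transversion), site 33 (U→A, transversion), site 35 (U→G, transversion), site 36 (U→G, transversion), site 37 (A→G, transition), site 41 (A→U, transversion), site 46 (U→A, transversion).
Of the 7 differences, 1 transition and 6 transversions over 47 sites: P = 1/47 = 0.021277, Q = 6/47 = 0.127660.
d = −0.5·ln(0.829786) − 0.25·ln(0.744680) = −0.5·(-0.186587) − 0.25·(-0.294801) = 0.1670.

0.1670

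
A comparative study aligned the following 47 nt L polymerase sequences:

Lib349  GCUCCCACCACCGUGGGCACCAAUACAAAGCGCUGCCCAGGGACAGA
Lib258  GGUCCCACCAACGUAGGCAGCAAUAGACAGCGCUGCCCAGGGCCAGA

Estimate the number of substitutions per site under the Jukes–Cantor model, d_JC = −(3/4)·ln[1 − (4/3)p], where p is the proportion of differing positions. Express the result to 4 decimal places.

Mismatches occur at site 2 (C→G), site 11 (C→A), site 15 (G→A), site 20 (C→G), site 26 (C→G), site 28 (A→C), site 43 (A→C).
p = 7/47 = 0.148936.
d = −0.75 · ln(1 − (4/3)·0.148936) = −0.75 · ln(0.801419) = −0.75 · (-0.221371) = 0.1660.

0.1660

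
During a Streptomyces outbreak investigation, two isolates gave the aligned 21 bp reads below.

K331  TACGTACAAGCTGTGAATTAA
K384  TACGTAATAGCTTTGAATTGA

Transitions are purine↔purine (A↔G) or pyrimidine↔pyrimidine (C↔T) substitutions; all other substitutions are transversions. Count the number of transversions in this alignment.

Mismatches occur at site 7 (C↔A, transversion), site 8 (A↔T, transversion), site 13 (G↔T, transversion), site 20 (A↔G, transition).
Of the 4 differences, 1 transition and 3 transversions, so the answer is 3.

3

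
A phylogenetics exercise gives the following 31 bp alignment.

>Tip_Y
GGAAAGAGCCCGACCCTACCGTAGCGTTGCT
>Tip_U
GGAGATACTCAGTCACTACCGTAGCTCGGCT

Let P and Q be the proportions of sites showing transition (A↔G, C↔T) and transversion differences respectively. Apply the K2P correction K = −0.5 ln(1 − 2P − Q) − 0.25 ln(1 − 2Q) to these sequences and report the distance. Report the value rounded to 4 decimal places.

The sequences differ at positions 4 (A/G, transition), 6 (G/T, transversion), 8 (G/C, transversion), 9 (C/T, transition), 11 (C/A, transversion), 13 (A/T, transversion), 15 (C/A, transversion), 26 (G/T, transversion), 27 (T/C, transition), 28 (T/G, transversion).
Of the 10 differences, 3 transitions and 7 transversions over 31 sites: P = 3/31 = 0.096774, Q = 7/31 = 0.225806.
d = −0.5·ln(0.580646) − 0.25·ln(0.548388) = −0.5·(-0.543614) − 0.25·(-0.600772) = 0.4220.

0.4220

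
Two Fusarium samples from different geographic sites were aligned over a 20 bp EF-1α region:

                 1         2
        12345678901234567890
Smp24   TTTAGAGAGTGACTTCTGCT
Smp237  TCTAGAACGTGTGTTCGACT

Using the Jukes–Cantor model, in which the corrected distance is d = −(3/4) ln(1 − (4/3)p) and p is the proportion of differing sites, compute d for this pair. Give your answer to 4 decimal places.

Mismatches occur at site 2 (T→C), site 7 (G→A), site 8 (A→C), site 12 (A→T), site 13 (C→G), site 17 (T→G), site 18 (G→A).
p = 7/20 = 0.350000.
d = −0.75 · ln(1 − (4/3)·0.350000) = −0.75 · ln(0.533333) = −0.75 · (-0.628609) = 0.4715.

0.4715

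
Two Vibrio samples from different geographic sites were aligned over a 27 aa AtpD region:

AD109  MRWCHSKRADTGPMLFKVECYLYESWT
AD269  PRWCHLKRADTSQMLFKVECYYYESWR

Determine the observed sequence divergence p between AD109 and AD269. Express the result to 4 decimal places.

0.2222

Mismatches occur at site 1 (M↔P), site 6 (S↔L), site 12 (G↔S), site 13 (P↔Q), site 22 (L↔Y), site 27 (T↔R).
There are 6 differences over 27 sites, so p = 6/27 = 0.2222.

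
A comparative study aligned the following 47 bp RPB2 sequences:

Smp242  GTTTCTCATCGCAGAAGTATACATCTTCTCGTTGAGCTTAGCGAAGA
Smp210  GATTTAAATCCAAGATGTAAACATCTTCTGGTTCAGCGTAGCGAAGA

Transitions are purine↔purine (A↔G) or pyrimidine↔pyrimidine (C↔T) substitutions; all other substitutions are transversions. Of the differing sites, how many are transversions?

Differing sites — 2:T/A (Tv); 5:C/T (Ti); 6:T/A (Tv); 7:C/A (Tv); 11:G/C (Tv); 12:C/A (Tv); 16:A/T (Tv); 20:T/A (Tv); 30:C/G (Tv); 34:G/C (Tv); 38:T/G (Tv).
Of the 11 differences, 1 transition and 10 transversions, so the answer is 10.

10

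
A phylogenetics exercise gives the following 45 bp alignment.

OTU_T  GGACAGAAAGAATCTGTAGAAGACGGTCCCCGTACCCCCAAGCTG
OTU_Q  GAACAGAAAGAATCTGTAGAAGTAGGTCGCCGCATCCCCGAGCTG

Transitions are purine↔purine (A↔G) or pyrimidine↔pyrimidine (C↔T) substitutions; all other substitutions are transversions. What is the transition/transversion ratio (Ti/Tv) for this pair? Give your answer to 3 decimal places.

1.333

Differing sites — 2:G/A (Ti); 23:A/T (Tv); 24:C/A (Tv); 29:C/G (Tv); 33:T/C (Ti); 35:C/T (Ti); 40:A/G (Ti).
Of the 7 differences, 4 transitions and 3 transversions, so Ti/Tv = 4/3 = 1.333.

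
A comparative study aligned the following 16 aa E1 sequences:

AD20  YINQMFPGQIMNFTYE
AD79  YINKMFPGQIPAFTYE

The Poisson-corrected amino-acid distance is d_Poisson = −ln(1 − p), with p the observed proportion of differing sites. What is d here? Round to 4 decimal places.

0.2076

Differing sites — 4:Q/K; 11:M/P; 12:N/A.
p = 3/16 = 0.187500.
d = −ln(1 − 0.187500) = −ln(0.812500) = 0.2076.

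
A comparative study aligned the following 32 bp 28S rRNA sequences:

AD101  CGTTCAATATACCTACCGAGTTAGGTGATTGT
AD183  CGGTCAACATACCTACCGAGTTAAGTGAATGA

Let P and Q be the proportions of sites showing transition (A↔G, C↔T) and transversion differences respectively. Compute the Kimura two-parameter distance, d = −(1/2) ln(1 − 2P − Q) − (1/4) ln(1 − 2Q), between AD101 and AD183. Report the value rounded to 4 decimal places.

Differing sites — 3:T/G (Tv); 8:T/C (Ti); 24:G/A (Ti); 29:T/A (Tv); 32:T/A (Tv).
Of the 5 differences, 2 transitions and 3 transversions over 32 sites: P = 2/32 = 0.062500, Q = 3/32 = 0.093750.
d = −0.5·ln(0.781250) − 0.25·ln(0.812500) = −0.5·(-0.246860) − 0.25·(-0.207639) = 0.1753.

0.1753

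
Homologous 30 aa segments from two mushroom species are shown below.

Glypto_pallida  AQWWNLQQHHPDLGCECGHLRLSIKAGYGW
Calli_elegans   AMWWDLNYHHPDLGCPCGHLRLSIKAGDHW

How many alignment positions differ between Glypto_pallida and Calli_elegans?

The sequences differ at positions 2 (Q/M), 5 (N/D), 7 (Q/N), 8 (Q/Y), 16 (E/P), 28 (Y/D), 29 (G/H).
That gives 7 mismatches out of 30 aligned sites, so the Hamming distance is 7.

7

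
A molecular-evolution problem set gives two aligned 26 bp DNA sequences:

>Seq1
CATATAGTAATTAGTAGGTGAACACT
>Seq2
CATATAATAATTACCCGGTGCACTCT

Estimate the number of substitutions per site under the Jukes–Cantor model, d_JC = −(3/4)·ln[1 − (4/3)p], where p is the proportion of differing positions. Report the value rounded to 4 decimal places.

Mismatches occur at site 7 (G↔A), site 14 (G↔C), site 15 (T↔C), site 16 (A↔C), site 21 (A↔C), site 24 (A↔T).
p = 6/26 = 0.230769.
d = −0.75 · ln(1 − (4/3)·0.230769) = −0.75 · ln(0.692308) = −0.75 · (-0.367724) = 0.2758.

0.2758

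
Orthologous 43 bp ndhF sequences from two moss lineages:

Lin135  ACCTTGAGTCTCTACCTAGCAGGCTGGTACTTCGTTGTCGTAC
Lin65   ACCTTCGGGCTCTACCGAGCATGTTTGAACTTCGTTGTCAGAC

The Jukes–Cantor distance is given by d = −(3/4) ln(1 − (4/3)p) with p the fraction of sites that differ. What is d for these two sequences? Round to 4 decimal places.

The sequences differ at positions 6 (G/C), 7 (A/G), 9 (T/G), 17 (T/G), 22 (G/T), 24 (C/T), 26 (G/T), 28 (T/A), 40 (G/A), 41 (T/G).
p = 10/43 = 0.232558.
d = −0.75 · ln(1 − (4/3)·0.232558) = −0.75 · ln(0.689923) = −0.75 · (-0.371175) = 0.2784.

0.2784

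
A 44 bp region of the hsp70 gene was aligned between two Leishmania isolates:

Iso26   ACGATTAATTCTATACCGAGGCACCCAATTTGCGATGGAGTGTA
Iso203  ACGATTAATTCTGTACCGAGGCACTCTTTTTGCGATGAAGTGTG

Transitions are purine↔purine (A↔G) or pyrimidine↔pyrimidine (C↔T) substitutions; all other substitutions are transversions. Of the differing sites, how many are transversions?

2

Differing sites — 13:A/G (Ti); 25:C/T (Ti); 27:A/T (Tv); 28:A/T (Tv); 38:G/A (Ti); 44:A/G (Ti).
Of the 6 differences, 4 transitions and 2 transversions, so the answer is 2.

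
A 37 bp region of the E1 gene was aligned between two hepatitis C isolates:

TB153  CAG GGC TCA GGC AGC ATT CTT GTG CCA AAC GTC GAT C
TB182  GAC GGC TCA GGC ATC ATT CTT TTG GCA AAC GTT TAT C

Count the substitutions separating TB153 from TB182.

Differing sites — 1:C/G; 3:G/C; 14:G/T; 22:G/T; 25:C/G; 33:C/T; 34:G/T.
That gives 7 mismatches out of 37 aligned sites, so the Hamming distance is 7.

7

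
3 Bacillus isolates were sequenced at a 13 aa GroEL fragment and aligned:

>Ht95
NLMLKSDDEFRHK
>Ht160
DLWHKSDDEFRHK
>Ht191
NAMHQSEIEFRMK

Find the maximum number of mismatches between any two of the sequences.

Pairwise Hamming distances:
  Ht95 vs Ht160: 3
  Ht95 vs Ht191: 6
  Ht160 vs Ht191: 7
The largest is 7, between Ht160 and Ht191.

7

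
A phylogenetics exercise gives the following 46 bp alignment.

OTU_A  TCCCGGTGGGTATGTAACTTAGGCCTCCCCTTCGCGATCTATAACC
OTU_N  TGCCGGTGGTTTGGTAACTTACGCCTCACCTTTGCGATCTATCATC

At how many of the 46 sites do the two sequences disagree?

9

Mismatches occur at site 2 (C→G), site 10 (G→T), site 12 (A→T), site 13 (T→G), site 22 (G→C), site 28 (C→A), site 33 (C→T), site 43 (A→C), site 45 (C→T).
That gives 9 mismatches out of 46 aligned sites, so the Hamming distance is 9.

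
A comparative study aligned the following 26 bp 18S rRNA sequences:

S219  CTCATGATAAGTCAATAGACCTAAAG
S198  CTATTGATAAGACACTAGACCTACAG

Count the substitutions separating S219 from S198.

5

Mismatches occur at site 3 (C↔A), site 4 (A↔T), site 12 (T↔A), site 15 (A↔C), site 24 (A↔C).
That gives 5 mismatches out of 26 aligned sites, so the Hamming distance is 5.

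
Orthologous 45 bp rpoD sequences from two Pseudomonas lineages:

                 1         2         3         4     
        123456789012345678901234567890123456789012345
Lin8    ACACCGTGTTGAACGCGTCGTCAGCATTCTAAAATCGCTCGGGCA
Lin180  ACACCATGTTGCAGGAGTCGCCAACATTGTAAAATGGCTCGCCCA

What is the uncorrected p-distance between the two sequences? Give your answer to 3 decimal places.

Differing sites — 6:G/A; 12:A/C; 14:C/G; 16:C/A; 21:T/C; 24:G/A; 29:C/G; 36:C/G; 42:G/C; 43:G/C.
There are 10 differences over 45 sites, so p = 10/45 = 0.222.

0.222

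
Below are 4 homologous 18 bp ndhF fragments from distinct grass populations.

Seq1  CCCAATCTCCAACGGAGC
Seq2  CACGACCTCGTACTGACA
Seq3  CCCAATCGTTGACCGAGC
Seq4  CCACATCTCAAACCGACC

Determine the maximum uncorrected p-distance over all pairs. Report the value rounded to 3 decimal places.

0.556

Pairwise Hamming distances:
  Seq1 vs Seq2: 8
  Seq1 vs Seq3: 5
  Seq1 vs Seq4: 5
  Seq2 vs Seq3: 10
  Seq2 vs Seq4: 8
  Seq3 vs Seq4: 7
The largest is 10 mismatches, between Seq2 and Seq3; p = 10/18 = 0.556.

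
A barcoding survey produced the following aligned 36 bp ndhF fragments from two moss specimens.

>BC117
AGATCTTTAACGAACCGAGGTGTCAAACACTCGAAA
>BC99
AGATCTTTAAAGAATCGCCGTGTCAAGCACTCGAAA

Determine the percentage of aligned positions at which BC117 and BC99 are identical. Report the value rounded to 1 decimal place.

86.1%

Differing sites — 11:C/A; 15:C/T; 18:A/C; 19:G/C; 27:A/G.
31 of the 36 sites match, so the percent identity is 31/36 × 100 = 86.1%.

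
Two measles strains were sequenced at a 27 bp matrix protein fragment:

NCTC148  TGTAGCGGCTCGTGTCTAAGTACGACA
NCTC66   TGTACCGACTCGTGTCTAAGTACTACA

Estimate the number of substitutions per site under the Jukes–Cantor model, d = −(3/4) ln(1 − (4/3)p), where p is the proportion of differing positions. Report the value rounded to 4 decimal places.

0.1203

Differing sites — 5:G/C; 8:G/A; 24:G/T.
p = 3/27 = 0.111111.
d = −0.75 · ln(1 − (4/3)·0.111111) = −0.75 · ln(0.851852) = −0.75 · (-0.160342) = 0.1203.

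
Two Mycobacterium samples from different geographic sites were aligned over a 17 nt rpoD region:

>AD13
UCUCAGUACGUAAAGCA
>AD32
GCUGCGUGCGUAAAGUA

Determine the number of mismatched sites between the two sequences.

Mismatches occur at site 1 (U→G), site 4 (C→G), site 5 (A→C), site 8 (A→G), site 16 (C→U).
That gives 5 mismatches out of 17 aligned sites, so the Hamming distance is 5.

5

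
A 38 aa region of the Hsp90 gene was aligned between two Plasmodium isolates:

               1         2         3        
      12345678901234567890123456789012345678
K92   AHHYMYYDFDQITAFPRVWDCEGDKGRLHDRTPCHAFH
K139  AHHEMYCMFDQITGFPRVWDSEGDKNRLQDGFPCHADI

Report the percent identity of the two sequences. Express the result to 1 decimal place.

Mismatches occur at site 4 (Y/E), site 7 (Y/C), site 8 (D/M), site 14 (A/G), site 21 (C/S), site 26 (G/N), site 29 (H/Q), site 31 (R/G), site 32 (T/F), site 37 (F/D), site 38 (H/I).
27 of the 38 sites match, so the percent identity is 27/38 × 100 = 71.1%.

71.1%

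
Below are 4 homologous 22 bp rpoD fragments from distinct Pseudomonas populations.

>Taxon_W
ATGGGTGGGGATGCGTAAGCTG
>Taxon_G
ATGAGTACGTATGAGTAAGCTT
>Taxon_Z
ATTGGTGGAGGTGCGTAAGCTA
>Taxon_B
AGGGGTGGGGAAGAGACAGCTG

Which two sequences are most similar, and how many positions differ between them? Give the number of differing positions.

Pairwise Hamming distances:
  Taxon_W vs Taxon_G: 6
  Taxon_W vs Taxon_Z: 4
  Taxon_W vs Taxon_B: 5
  Taxon_G vs Taxon_Z: 9
  Taxon_G vs Taxon_B: 9
  Taxon_Z vs Taxon_B: 9
The smallest is 4, between Taxon_W and Taxon_Z.

4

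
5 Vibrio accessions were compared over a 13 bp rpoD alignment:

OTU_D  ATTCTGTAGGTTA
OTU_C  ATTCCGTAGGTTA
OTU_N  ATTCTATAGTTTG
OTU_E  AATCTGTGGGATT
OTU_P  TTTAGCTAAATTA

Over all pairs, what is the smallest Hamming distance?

1

Pairwise Hamming distances:
  OTU_D vs OTU_C: 1
  OTU_D vs OTU_N: 3
  OTU_D vs OTU_E: 4
  OTU_D vs OTU_P: 6
  OTU_C vs OTU_N: 4
  OTU_C vs OTU_E: 5
  OTU_C vs OTU_P: 6
  OTU_N vs OTU_E: 6
  OTU_N vs OTU_P: 7
  OTU_E vs OTU_P: 10
The smallest is 1, between OTU_D and OTU_C.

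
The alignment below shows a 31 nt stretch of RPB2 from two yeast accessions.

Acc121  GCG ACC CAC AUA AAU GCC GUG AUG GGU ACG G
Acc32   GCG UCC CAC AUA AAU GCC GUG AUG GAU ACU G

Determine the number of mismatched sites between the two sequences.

The sequences differ at positions 4 (A/U), 26 (G/A), 30 (G/U).
That gives 3 mismatches out of 31 aligned sites, so the Hamming distance is 3.

3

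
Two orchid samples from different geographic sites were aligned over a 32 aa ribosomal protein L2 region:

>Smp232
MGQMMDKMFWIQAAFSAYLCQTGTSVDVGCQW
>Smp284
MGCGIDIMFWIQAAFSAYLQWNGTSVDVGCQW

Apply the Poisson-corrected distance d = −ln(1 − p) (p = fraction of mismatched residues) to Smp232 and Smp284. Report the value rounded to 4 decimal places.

Mismatches occur at site 3 (Q→C), site 4 (M→G), site 5 (M→I), site 7 (K→I), site 20 (C→Q), site 21 (Q→W), site 22 (T→N).
p = 7/32 = 0.218750.
d = −ln(1 − 0.218750) = −ln(0.781250) = 0.2469.

0.2469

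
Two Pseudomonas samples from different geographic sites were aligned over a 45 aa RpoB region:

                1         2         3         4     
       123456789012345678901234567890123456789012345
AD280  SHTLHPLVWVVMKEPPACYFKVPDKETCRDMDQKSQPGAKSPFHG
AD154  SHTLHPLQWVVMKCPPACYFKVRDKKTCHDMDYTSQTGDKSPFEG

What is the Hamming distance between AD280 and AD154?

10

Mismatches occur at site 8 (V/Q), site 14 (E/C), site 23 (P/R), site 26 (E/K), site 29 (R/H), site 33 (Q/Y), site 34 (K/T), site 37 (P/T), site 39 (A/D), site 44 (H/E).
That gives 10 mismatches out of 45 aligned sites, so the Hamming distance is 10.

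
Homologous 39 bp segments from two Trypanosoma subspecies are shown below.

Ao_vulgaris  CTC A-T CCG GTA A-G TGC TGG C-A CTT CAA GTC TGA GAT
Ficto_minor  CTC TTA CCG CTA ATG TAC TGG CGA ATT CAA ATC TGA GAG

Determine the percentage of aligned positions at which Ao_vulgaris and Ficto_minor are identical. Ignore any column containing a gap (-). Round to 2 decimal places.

Excluding the 3 gap columns leaves 36 comparable sites.
The sequences differ at positions 4 (A/T), 6 (T/A), 10 (G/C), 17 (G/A), 25 (C/A), 31 (G/A), 39 (T/G).
29 of the 36 comparable sites match, so the percent identity is 29/36 × 100 = 80.56%.

80.56%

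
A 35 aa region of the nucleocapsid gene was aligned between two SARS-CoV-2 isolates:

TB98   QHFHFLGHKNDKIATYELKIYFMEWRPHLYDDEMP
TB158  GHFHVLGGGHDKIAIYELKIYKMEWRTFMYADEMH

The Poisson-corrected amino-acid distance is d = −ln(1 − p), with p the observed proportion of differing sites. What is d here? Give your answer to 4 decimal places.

Differing sites — 1:Q/G; 5:F/V; 8:H/G; 9:K/G; 10:N/H; 15:T/I; 22:F/K; 27:P/T; 28:H/F; 29:L/M; 31:D/A; 35:P/H.
p = 12/35 = 0.342857.
d = −ln(1 − 0.342857) = −ln(0.657143) = 0.4199.

0.4199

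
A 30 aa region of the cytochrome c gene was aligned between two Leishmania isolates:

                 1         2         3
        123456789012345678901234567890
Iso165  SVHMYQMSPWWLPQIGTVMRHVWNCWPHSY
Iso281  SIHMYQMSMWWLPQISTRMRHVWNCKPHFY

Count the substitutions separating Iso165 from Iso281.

6

Mismatches occur at site 2 (V/I), site 9 (P/M), site 16 (G/S), site 18 (V/R), site 26 (W/K), site 29 (S/F).
That gives 6 mismatches out of 30 aligned sites, so the Hamming distance is 6.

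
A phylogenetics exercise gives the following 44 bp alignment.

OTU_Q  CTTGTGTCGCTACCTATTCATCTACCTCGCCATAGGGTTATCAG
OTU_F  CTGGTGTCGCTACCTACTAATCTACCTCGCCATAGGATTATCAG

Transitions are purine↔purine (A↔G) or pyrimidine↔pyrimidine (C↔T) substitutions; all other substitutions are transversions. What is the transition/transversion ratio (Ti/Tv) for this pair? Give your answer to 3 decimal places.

1.000

Differing sites — 3:T/G (Tv); 17:T/C (Ti); 19:C/A (Tv); 37:G/A (Ti).
Of the 4 differences, 2 transitions and 2 transversions, so Ti/Tv = 2/2 = 1.000.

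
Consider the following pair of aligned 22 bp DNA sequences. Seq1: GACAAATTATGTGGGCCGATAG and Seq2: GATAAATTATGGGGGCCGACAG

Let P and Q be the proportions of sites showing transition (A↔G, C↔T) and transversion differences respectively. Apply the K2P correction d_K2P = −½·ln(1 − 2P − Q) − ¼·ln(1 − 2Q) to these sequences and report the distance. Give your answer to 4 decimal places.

0.1527

Mismatches occur at site 3 (C→T, transition), site 12 (T→G, transversion), site 20 (T→C, transition).
Of the 3 differences, 2 transitions and 1 transversion over 22 sites: P = 2/22 = 0.090909, Q = 1/22 = 0.045455.
d = −0.5·ln(0.772727) − 0.25·ln(0.909090) = −0.5·(-0.257829) − 0.25·(-0.095311) = 0.1527.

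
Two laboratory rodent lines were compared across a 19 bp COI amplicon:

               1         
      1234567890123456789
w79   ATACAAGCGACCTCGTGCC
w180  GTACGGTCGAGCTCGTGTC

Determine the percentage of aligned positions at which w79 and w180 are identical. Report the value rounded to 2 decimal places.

The sequences differ at positions 1 (A/G), 5 (A/G), 6 (A/G), 7 (G/T), 11 (C/G), 18 (C/T).
13 of the 19 sites match, so the percent identity is 13/19 × 100 = 68.42%.

68.42%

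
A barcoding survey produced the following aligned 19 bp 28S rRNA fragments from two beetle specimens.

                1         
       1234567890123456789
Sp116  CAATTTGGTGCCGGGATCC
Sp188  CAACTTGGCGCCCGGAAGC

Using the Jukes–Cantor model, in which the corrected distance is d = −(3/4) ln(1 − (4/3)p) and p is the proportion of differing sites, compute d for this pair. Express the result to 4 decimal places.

Mismatches occur at site 4 (T→C), site 9 (T→C), site 13 (G→C), site 17 (T→A), site 18 (C→G).
p = 5/19 = 0.263158.
d = −0.75 · ln(1 − (4/3)·0.263158) = −0.75 · ln(0.649123) = −0.75 · (-0.432133) = 0.3241.

0.3241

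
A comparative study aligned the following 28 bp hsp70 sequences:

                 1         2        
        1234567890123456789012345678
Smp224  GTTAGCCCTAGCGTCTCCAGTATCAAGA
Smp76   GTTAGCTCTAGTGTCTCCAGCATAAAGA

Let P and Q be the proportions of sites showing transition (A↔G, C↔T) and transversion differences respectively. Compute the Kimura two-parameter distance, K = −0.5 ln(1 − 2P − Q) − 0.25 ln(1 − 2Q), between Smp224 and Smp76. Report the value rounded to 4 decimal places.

0.1624

Differing sites — 7:C/T (Ti); 12:C/T (Ti); 21:T/C (Ti); 24:C/A (Tv).
Of the 4 differences, 3 transitions and 1 transversion over 28 sites: P = 3/28 = 0.107143, Q = 1/28 = 0.035714.
d = −0.5·ln(0.750000) − 0.25·ln(0.928572) = −0.5·(-0.287682) − 0.25·(-0.074107) = 0.1624.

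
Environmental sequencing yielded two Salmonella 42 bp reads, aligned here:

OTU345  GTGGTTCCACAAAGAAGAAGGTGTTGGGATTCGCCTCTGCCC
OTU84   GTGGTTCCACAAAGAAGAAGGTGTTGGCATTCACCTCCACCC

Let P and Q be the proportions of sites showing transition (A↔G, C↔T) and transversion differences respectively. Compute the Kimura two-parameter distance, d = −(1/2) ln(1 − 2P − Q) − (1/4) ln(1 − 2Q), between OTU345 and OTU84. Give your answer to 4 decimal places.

0.1034

The sequences differ at positions 28 (G/C, transversion), 33 (G/A, transition), 38 (T/C, transition), 39 (G/A, transition).
Of the 4 differences, 3 transitions and 1 transversion over 42 sites: P = 3/42 = 0.071429, Q = 1/42 = 0.023810.
d = −0.5·ln(0.833332) − 0.25·ln(0.952380) = −0.5·(-0.182323) − 0.25·(-0.048791) = 0.1034.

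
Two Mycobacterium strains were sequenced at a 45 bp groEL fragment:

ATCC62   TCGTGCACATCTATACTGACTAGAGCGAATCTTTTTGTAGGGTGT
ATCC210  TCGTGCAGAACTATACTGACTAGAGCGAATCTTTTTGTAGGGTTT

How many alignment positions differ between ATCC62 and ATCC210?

3

Differing sites — 8:C/G; 10:T/A; 44:G/T.
That gives 3 mismatches out of 45 aligned sites, so the Hamming distance is 3.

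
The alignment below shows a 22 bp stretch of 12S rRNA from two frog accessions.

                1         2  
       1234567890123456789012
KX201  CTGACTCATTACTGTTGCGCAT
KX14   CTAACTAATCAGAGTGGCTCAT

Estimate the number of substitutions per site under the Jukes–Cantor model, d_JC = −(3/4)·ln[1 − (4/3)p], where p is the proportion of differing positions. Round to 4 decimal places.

0.4141

The sequences differ at positions 3 (G/A), 7 (C/A), 10 (T/C), 12 (C/G), 13 (T/A), 16 (T/G), 19 (G/T).
p = 7/22 = 0.318182.
d = −0.75 · ln(1 − (4/3)·0.318182) = −0.75 · ln(0.575757) = −0.75 · (-0.552070) = 0.4141.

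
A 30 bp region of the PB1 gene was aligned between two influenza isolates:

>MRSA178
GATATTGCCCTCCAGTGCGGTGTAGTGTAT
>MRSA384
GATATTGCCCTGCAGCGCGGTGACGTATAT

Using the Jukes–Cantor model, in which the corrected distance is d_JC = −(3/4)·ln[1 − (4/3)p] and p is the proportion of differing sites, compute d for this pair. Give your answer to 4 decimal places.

The sequences differ at positions 12 (C/G), 16 (T/C), 23 (T/A), 24 (A/C), 27 (G/A).
p = 5/30 = 0.166667.
d = −0.75 · ln(1 − (4/3)·0.166667) = −0.75 · ln(0.777777) = −0.75 · (-0.251315) = 0.1885.

0.1885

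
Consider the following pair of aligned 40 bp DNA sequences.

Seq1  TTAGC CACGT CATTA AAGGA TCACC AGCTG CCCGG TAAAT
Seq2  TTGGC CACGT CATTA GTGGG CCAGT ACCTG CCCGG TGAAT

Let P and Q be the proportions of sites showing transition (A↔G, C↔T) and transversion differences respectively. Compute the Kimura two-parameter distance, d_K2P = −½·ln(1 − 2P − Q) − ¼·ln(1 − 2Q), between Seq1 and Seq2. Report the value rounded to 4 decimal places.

Mismatches occur at site 3 (A↔G, transition), site 16 (A↔G, transition), site 17 (A↔T, transversion), site 20 (A↔G, transition), site 21 (T↔C, transition), site 24 (C↔G, transversion), site 25 (C↔T, transition), site 27 (G↔C, transversion), site 37 (A↔G, transition).
Of the 9 differences, 6 transitions and 3 transversions over 40 sites: P = 6/40 = 0.150000, Q = 3/40 = 0.075000.
d = −0.5·ln(0.625000) − 0.25·ln(0.850000) = −0.5·(-0.470004) − 0.25·(-0.162519) = 0.2756.

0.2756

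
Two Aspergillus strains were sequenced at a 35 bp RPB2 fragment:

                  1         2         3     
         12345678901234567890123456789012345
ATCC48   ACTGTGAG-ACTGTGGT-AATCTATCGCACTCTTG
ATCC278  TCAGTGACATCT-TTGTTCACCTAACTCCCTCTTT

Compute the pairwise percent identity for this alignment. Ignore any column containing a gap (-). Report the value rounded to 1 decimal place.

Excluding the 3 gap columns leaves 32 comparable sites.
Differing sites — 1:A/T; 3:T/A; 8:G/C; 10:A/T; 15:G/T; 19:A/C; 21:T/C; 25:T/A; 27:G/T; 29:A/C; 35:G/T.
21 of the 32 comparable sites match, so the percent identity is 21/32 × 100 = 65.6%.

65.6%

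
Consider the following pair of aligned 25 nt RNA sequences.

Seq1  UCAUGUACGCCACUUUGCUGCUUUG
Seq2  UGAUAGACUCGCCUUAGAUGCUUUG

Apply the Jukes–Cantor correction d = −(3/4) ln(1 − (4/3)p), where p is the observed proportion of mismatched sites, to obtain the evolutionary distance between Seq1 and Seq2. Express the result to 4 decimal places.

0.4172

Mismatches occur at site 2 (C→G), site 5 (G→A), site 6 (U→G), site 9 (G→U), site 11 (C→G), site 12 (A→C), site 16 (U→A), site 18 (C→A).
p = 8/25 = 0.320000.
d = −0.75 · ln(1 − (4/3)·0.320000) = −0.75 · ln(0.573333) = −0.75 · (-0.556289) = 0.4172.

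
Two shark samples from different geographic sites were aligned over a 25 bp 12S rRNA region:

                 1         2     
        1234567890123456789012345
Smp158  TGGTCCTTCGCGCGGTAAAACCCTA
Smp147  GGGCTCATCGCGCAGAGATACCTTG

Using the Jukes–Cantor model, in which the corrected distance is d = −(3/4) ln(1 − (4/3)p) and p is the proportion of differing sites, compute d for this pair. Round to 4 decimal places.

Mismatches occur at site 1 (T→G), site 4 (T→C), site 5 (C→T), site 7 (T→A), site 14 (G→A), site 16 (T→A), site 17 (A→G), site 19 (A→T), site 23 (C→T), site 25 (A→G).
p = 10/25 = 0.400000.
d = −0.75 · ln(1 − (4/3)·0.400000) = −0.75 · ln(0.466667) = −0.75 · (-0.762139) = 0.5716.

0.5716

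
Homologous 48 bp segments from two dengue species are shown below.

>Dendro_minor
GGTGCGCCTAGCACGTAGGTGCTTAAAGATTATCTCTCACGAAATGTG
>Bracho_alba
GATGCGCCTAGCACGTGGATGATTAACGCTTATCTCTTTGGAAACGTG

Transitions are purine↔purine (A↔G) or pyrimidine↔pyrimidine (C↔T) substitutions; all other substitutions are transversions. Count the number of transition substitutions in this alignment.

Differing sites — 2:G/A (Ti); 17:A/G (Ti); 19:G/A (Ti); 22:C/A (Tv); 27:A/C (Tv); 29:A/C (Tv); 38:C/T (Ti); 39:A/T (Tv); 40:C/G (Tv); 45:T/C (Ti).
Of the 10 differences, 5 transitions and 5 transversions, so the answer is 5.

5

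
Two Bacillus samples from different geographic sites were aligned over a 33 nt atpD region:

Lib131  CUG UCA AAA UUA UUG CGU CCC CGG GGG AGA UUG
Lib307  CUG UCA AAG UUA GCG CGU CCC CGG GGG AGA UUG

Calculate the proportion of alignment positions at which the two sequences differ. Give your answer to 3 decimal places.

Differing sites — 9:A/G; 13:U/G; 14:U/C.
There are 3 differences over 33 sites, so p = 3/33 = 0.091.

0.091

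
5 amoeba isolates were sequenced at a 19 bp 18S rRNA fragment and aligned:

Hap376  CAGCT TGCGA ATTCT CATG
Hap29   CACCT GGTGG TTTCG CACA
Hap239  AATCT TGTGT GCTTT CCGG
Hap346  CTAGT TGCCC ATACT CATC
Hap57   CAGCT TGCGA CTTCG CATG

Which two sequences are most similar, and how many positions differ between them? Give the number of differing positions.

2

Pairwise Hamming distances:
  Hap376 vs Hap29: 8
  Hap376 vs Hap239: 9
  Hap376 vs Hap346: 7
  Hap376 vs Hap57: 2
  Hap29 vs Hap239: 11
  Hap29 vs Hap346: 12
  Hap29 vs Hap57: 7
  Hap239 vs Hap346: 14
  Hap239 vs Hap57: 10
  Hap346 vs Hap57: 9
The smallest is 2, between Hap376 and Hap57.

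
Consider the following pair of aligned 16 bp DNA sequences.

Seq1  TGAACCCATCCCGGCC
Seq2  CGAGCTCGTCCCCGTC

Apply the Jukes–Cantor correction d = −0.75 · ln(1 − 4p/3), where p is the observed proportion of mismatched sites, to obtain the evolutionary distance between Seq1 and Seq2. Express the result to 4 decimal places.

0.5199

The sequences differ at positions 1 (T/C), 4 (A/G), 6 (C/T), 8 (A/G), 13 (G/C), 15 (C/T).
p = 6/16 = 0.375000.
d = −0.75 · ln(1 − (4/3)·0.375000) = −0.75 · ln(0.500000) = −0.75 · (-0.693147) = 0.5199.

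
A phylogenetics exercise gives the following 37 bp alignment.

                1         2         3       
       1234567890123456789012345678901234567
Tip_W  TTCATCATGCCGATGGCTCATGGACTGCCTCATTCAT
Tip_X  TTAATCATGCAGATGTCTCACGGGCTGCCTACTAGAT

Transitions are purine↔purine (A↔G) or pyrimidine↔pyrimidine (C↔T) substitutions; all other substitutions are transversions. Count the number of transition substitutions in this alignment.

2

Mismatches occur at site 3 (C↔A, transversion), site 11 (C↔A, transversion), site 16 (G↔T, transversion), site 21 (T↔C, transition), site 24 (A↔G, transition), site 31 (C↔A, transversion), site 32 (A↔C, transversion), site 34 (T↔A, transversion), site 35 (C↔G, transversion).
Of the 9 differences, 2 transitions and 7 transversions, so the answer is 2.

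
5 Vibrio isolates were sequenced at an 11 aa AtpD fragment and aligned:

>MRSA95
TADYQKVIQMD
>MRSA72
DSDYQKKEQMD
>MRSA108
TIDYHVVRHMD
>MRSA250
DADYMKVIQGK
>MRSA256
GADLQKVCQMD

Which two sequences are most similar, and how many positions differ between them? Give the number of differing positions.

3

Pairwise Hamming distances:
  MRSA95 vs MRSA72: 4
  MRSA95 vs MRSA108: 5
  MRSA95 vs MRSA250: 4
  MRSA95 vs MRSA256: 3
  MRSA72 vs MRSA108: 7
  MRSA72 vs MRSA250: 6
  MRSA72 vs MRSA256: 5
  MRSA108 vs MRSA250: 8
  MRSA108 vs MRSA256: 7
  MRSA250 vs MRSA256: 6
The smallest is 3, between MRSA95 and MRSA256.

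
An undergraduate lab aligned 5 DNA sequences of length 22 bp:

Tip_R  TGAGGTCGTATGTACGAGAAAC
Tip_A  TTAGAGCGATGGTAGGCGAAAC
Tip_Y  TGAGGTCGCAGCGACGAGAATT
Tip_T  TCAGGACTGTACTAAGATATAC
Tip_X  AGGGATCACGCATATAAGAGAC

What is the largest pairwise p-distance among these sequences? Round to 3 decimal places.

Pairwise Hamming distances:
  Tip_R vs Tip_A: 8
  Tip_R vs Tip_Y: 6
  Tip_R vs Tip_T: 10
  Tip_R vs Tip_X: 11
  Tip_A vs Tip_Y: 11
  Tip_A vs Tip_T: 11
  Tip_A vs Tip_X: 13
  Tip_Y vs Tip_T: 12
  Tip_Y vs Tip_X: 13
  Tip_T vs Tip_X: 14
The largest is 14 mismatches, between Tip_T and Tip_X; p = 14/22 = 0.636.

0.636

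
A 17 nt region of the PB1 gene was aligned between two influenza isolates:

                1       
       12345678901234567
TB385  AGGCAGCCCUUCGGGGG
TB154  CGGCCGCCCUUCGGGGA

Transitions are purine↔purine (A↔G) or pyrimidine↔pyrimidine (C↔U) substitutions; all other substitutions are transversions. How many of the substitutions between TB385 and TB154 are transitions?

Mismatches occur at site 1 (A→C, transversion), site 5 (A→C, transversion), site 17 (G→A, transition).
Of the 3 differences, 1 transition and 2 transversions, so the answer is 1.

1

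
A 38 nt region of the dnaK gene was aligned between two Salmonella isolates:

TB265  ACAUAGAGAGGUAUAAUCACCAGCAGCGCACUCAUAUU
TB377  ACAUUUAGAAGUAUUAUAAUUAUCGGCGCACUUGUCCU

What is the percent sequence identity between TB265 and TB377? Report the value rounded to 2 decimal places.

65.79%

Mismatches occur at site 5 (A/U), site 6 (G/U), site 10 (G/A), site 15 (A/U), site 18 (C/A), site 20 (C/U), site 21 (C/U), site 23 (G/U), site 25 (A/G), site 33 (C/U), site 34 (A/G), site 36 (A/C), site 37 (U/C).
25 of the 38 sites match, so the percent identity is 25/38 × 100 = 65.79%.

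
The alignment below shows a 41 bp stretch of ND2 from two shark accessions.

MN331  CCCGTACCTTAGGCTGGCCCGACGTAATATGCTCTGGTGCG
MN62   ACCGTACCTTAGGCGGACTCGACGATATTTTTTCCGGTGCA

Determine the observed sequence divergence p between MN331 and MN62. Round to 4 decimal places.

Differing sites — 1:C/A; 15:T/G; 17:G/A; 19:C/T; 25:T/A; 26:A/T; 29:A/T; 31:G/T; 32:C/T; 35:T/C; 41:G/A.
There are 11 differences over 41 sites, so p = 11/41 = 0.2683.

0.2683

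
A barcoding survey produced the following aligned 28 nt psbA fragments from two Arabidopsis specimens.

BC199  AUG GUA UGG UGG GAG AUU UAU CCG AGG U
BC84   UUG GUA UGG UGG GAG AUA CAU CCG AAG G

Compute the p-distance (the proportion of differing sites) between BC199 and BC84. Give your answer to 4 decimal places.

0.1786

Mismatches occur at site 1 (A→U), site 18 (U→A), site 19 (U→C), site 26 (G→A), site 28 (U→G).
There are 5 differences over 28 sites, so p = 5/28 = 0.1786.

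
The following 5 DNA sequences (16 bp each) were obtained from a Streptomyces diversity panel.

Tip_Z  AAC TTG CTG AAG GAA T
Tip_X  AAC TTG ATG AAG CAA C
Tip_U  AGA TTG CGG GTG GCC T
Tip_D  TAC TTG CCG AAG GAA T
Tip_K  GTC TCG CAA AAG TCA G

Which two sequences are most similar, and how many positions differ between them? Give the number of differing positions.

Pairwise Hamming distances:
  Tip_Z vs Tip_X: 3
  Tip_Z vs Tip_U: 7
  Tip_Z vs Tip_D: 2
  Tip_Z vs Tip_K: 8
  Tip_X vs Tip_U: 10
  Tip_X vs Tip_D: 5
  Tip_X vs Tip_K: 9
  Tip_U vs Tip_D: 8
  Tip_U vs Tip_K: 11
  Tip_D vs Tip_K: 8
The smallest is 2, between Tip_Z and Tip_D.

2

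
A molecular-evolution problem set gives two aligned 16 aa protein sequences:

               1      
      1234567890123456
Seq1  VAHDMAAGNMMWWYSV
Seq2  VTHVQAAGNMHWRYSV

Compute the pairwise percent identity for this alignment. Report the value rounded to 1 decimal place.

The sequences differ at positions 2 (A/T), 4 (D/V), 5 (M/Q), 11 (M/H), 13 (W/R).
11 of the 16 sites match, so the percent identity is 11/16 × 100 = 68.8%.

68.8%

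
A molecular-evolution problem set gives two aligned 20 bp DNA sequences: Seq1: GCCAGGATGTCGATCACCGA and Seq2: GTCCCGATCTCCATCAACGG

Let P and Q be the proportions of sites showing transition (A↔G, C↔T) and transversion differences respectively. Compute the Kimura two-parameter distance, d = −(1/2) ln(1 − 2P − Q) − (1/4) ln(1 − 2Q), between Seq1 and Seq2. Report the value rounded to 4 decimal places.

0.4722

The sequences differ at positions 2 (C/T, transition), 4 (A/C, transversion), 5 (G/C, transversion), 9 (G/C, transversion), 12 (G/C, transversion), 17 (C/A, transversion), 20 (A/G, transition).
Of the 7 differences, 2 transitions and 5 transversions over 20 sites: P = 2/20 = 0.100000, Q = 5/20 = 0.250000.
d = −0.5·ln(0.550000) − 0.25·ln(0.500000) = −0.5·(-0.597837) − 0.25·(-0.693147) = 0.4722.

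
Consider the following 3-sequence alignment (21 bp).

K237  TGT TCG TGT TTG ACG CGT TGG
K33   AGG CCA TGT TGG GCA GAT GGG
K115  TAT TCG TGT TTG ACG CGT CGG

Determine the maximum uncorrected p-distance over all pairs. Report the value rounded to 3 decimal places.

Pairwise Hamming distances:
  K237 vs K33: 10
  K237 vs K115: 2
  K33 vs K115: 11
The largest is 11 mismatches, between K33 and K115; p = 11/21 = 0.524.

0.524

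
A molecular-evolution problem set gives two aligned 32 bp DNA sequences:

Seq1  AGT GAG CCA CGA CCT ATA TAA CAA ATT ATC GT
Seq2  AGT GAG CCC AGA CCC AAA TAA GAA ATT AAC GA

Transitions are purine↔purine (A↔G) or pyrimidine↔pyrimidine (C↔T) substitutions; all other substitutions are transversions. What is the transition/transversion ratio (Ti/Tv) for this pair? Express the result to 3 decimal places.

Mismatches occur at site 9 (A→C, transversion), site 10 (C→A, transversion), site 15 (T→C, transition), site 17 (T→A, transversion), site 22 (C→G, transversion), site 29 (T→A, transversion), site 32 (T→A, transversion).
Of the 7 differences, 1 transition and 6 transversions, so Ti/Tv = 1/6 = 0.167.

0.167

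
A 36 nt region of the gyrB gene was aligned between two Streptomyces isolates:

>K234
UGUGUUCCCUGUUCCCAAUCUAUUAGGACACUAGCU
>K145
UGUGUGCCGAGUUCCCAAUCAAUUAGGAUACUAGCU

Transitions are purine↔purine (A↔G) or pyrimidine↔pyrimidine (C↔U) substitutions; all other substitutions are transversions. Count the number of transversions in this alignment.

4

The sequences differ at positions 6 (U/G, transversion), 9 (C/G, transversion), 10 (U/A, transversion), 21 (U/A, transversion), 29 (C/U, transition).
Of the 5 differences, 1 transition and 4 transversions, so the answer is 4.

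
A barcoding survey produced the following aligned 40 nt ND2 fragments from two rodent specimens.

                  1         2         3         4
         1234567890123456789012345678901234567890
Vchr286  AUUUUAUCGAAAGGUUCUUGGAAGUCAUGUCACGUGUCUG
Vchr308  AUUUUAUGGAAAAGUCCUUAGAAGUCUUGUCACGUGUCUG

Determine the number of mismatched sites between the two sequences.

Mismatches occur at site 8 (C/G), site 13 (G/A), site 16 (U/C), site 20 (G/A), site 27 (A/U).
That gives 5 mismatches out of 40 aligned sites, so the Hamming distance is 5.

5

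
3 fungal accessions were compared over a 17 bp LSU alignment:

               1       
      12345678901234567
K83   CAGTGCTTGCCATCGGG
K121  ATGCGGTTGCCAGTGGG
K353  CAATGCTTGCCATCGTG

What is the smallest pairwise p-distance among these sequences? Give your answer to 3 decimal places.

Pairwise Hamming distances:
  K83 vs K121: 6
  K83 vs K353: 2
  K121 vs K353: 8
The smallest is 2 mismatches, between K83 and K353; p = 2/17 = 0.118.

0.118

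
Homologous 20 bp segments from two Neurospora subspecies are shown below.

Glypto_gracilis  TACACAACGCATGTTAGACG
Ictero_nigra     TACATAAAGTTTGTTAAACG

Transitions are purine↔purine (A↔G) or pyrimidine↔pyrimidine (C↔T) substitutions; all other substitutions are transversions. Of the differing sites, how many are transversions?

Differing sites — 5:C/T (Ti); 8:C/A (Tv); 10:C/T (Ti); 11:A/T (Tv); 17:G/A (Ti).
Of the 5 differences, 3 transitions and 2 transversions, so the answer is 2.

2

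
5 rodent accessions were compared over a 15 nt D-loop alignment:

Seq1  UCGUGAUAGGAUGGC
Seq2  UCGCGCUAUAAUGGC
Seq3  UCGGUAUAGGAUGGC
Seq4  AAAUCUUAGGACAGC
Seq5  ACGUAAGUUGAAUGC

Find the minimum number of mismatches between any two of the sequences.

2

Pairwise Hamming distances:
  Seq1 vs Seq2: 4
  Seq1 vs Seq3: 2
  Seq1 vs Seq4: 7
  Seq1 vs Seq5: 7
  Seq2 vs Seq3: 5
  Seq2 vs Seq4: 10
  Seq2 vs Seq5: 9
  Seq3 vs Seq4: 8
  Seq3 vs Seq5: 8
  Seq4 vs Seq5: 9
The smallest is 2, between Seq1 and Seq3.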